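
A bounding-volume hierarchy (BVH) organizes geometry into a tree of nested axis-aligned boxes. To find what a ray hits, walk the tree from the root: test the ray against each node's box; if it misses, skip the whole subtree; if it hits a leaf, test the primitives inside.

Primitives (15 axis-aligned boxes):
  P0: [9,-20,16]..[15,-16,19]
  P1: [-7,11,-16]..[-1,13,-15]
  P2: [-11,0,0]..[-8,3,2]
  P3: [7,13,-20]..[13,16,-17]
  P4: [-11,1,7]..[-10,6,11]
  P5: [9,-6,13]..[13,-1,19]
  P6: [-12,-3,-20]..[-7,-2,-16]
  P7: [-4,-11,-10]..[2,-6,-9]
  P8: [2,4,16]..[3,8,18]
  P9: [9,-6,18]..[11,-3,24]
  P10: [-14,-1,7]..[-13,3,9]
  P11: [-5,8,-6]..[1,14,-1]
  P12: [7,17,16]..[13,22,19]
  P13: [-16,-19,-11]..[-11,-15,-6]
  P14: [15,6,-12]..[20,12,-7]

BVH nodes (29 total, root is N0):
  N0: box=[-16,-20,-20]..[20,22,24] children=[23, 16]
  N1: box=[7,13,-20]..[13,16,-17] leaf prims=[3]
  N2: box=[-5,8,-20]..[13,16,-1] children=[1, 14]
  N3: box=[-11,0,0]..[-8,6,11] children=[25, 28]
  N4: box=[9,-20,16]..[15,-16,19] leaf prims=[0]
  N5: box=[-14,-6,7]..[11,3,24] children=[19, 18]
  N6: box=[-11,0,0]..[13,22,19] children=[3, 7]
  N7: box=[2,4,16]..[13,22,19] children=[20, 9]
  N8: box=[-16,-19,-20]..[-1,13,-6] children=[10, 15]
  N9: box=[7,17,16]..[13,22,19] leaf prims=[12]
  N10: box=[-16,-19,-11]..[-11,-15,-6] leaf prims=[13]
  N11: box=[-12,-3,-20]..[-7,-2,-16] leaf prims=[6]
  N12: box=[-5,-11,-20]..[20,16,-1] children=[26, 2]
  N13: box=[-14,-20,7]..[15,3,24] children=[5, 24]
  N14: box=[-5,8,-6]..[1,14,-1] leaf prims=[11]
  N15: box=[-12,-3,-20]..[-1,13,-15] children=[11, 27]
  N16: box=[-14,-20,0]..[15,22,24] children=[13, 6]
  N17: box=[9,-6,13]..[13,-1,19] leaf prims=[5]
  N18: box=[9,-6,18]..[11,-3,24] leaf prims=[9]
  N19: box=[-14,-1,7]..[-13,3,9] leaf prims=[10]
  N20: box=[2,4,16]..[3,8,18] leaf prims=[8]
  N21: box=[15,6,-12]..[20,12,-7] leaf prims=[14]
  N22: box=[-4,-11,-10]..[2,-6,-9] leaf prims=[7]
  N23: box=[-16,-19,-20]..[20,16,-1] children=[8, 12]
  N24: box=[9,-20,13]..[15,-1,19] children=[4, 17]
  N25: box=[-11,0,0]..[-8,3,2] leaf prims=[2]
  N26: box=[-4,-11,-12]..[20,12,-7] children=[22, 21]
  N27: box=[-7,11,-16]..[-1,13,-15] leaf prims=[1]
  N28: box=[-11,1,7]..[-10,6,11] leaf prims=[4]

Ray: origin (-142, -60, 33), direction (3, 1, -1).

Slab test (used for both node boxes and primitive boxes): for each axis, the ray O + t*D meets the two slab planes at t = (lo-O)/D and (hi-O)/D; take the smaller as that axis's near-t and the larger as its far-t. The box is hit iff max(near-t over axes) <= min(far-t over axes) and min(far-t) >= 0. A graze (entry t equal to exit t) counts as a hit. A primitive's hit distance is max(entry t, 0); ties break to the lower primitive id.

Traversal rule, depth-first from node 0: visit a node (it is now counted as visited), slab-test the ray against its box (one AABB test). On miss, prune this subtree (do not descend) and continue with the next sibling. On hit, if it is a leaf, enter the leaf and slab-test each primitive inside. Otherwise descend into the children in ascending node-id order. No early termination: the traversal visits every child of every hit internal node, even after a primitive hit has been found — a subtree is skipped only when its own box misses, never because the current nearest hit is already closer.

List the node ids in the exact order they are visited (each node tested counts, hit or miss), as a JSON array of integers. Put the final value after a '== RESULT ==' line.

Trace the traversal:
N0 x:[42,54] y:[40,82] z:[9,53] -> hit [42,53], descend [16, 23]
  N16 x:[128/3,157/3] y:[40,82] z:[9,33] -> miss, prune
  N23 x:[42,54] y:[41,76] z:[34,53] -> hit [42,53], descend [8, 12]
    N8 x:[42,47] y:[41,73] z:[39,53] -> hit [42,47], descend [10, 15]
      N10 x:[42,131/3] y:[41,45] z:[39,44] -> hit [42,131/3] leaf, test {P13@t=42}
      N15 x:[130/3,47] y:[57,73] z:[48,53] -> miss, prune
    N12 x:[137/3,54] y:[49,76] z:[34,53] -> hit [49,53], descend [2, 26]
      N2 x:[137/3,155/3] y:[68,76] z:[34,53] -> miss, prune
      N26 x:[46,54] y:[49,72] z:[40,45] -> miss, prune

Summary -> nodes [0, 16, 23, 8, 10, 15, 12, 2, 26]; box-tests=9; leaf-entries=1; first=P13

== RESULT ==
[0, 16, 23, 8, 10, 15, 12, 2, 26]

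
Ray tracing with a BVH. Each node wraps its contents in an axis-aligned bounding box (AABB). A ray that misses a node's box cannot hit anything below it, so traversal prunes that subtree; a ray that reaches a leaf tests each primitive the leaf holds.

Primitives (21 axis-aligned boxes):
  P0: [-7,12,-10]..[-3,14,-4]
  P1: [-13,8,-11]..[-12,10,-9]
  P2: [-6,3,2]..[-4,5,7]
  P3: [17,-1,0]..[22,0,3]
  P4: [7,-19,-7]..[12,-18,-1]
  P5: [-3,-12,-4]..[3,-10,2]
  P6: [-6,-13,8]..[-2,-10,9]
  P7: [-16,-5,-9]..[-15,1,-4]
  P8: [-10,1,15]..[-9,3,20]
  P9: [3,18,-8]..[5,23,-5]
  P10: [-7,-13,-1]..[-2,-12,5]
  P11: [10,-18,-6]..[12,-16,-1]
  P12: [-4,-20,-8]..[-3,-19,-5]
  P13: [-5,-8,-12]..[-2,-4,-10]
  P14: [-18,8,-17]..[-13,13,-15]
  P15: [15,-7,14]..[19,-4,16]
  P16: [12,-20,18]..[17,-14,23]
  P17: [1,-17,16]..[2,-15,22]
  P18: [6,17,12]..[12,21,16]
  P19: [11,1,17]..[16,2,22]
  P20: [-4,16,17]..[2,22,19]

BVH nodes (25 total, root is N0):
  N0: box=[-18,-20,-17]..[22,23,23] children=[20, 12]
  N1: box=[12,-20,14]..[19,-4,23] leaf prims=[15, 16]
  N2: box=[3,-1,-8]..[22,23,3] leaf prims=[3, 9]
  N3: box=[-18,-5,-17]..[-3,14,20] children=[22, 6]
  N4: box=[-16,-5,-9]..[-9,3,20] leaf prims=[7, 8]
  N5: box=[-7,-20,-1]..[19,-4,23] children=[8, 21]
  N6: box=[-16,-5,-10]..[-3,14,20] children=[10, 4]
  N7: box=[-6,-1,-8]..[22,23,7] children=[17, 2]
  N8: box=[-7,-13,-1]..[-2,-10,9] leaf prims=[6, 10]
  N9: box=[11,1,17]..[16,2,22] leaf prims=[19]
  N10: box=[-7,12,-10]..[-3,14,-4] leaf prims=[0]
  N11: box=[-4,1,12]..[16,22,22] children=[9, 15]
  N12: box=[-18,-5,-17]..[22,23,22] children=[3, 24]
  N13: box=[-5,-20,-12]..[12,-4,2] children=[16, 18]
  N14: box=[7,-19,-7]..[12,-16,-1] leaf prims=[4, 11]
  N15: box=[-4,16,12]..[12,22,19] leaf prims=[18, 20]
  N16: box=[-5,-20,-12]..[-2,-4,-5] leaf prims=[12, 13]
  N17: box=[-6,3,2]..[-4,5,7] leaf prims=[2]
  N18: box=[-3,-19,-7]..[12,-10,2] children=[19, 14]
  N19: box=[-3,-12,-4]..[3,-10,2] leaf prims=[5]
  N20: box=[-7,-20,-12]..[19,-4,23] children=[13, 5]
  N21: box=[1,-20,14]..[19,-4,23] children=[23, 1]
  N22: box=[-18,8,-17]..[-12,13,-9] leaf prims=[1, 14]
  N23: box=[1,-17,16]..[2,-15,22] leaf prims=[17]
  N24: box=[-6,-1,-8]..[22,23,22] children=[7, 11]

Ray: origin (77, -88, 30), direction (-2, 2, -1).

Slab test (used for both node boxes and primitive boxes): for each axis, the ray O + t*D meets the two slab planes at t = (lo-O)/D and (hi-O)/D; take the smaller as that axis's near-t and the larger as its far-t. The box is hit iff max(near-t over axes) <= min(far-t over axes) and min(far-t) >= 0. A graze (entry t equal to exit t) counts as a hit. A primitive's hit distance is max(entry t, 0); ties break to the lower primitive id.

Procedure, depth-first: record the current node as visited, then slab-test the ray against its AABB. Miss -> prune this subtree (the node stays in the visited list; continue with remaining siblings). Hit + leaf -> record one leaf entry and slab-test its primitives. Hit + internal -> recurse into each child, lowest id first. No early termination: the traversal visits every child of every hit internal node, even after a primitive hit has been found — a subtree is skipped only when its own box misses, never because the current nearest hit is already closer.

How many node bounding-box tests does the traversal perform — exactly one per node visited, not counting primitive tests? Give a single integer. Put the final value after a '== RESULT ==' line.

Traverse from the root:
N0 x:[55/2,95/2] y:[34,111/2] z:[7,47] -> hit [34,47], descend [12, 20]
  N12 x:[55/2,95/2] y:[83/2,111/2] z:[8,47] -> hit [83/2,47], descend [3, 24]
    N3 x:[40,95/2] y:[83/2,51] z:[10,47] -> hit [83/2,47], descend [6, 22]
      N6 x:[40,93/2] y:[83/2,51] z:[10,40] -> miss, prune
      N22 x:[89/2,95/2] y:[48,101/2] z:[39,47] -> miss, prune
    N24 x:[55/2,83/2] y:[87/2,111/2] z:[8,38] -> miss, prune
  N20 x:[29,42] y:[34,42] z:[7,42] -> hit [34,42], descend [5, 13]
    N5 x:[29,42] y:[34,42] z:[7,31] -> miss, prune
    N13 x:[65/2,41] y:[34,42] z:[28,42] -> hit [34,41], descend [16, 18]
      N16 x:[79/2,41] y:[34,42] z:[35,42] -> hit [79/2,41] leaf, test {P12(miss), P13@t=40}
      N18 x:[65/2,40] y:[69/2,39] z:[28,37] -> hit [69/2,37], descend [14, 19]
        N14 x:[65/2,35] y:[69/2,36] z:[31,37] -> hit [69/2,35] leaf, test {P4@t=69/2, P11(miss)}
        N19 x:[37,40] y:[38,39] z:[28,34] -> miss, prune

Summary -> nodes [0, 12, 3, 6, 22, 24, 20, 5, 13, 16, 18, 14, 19]; box-tests=13; leaf-entries=2; first=P4

== RESULT ==
13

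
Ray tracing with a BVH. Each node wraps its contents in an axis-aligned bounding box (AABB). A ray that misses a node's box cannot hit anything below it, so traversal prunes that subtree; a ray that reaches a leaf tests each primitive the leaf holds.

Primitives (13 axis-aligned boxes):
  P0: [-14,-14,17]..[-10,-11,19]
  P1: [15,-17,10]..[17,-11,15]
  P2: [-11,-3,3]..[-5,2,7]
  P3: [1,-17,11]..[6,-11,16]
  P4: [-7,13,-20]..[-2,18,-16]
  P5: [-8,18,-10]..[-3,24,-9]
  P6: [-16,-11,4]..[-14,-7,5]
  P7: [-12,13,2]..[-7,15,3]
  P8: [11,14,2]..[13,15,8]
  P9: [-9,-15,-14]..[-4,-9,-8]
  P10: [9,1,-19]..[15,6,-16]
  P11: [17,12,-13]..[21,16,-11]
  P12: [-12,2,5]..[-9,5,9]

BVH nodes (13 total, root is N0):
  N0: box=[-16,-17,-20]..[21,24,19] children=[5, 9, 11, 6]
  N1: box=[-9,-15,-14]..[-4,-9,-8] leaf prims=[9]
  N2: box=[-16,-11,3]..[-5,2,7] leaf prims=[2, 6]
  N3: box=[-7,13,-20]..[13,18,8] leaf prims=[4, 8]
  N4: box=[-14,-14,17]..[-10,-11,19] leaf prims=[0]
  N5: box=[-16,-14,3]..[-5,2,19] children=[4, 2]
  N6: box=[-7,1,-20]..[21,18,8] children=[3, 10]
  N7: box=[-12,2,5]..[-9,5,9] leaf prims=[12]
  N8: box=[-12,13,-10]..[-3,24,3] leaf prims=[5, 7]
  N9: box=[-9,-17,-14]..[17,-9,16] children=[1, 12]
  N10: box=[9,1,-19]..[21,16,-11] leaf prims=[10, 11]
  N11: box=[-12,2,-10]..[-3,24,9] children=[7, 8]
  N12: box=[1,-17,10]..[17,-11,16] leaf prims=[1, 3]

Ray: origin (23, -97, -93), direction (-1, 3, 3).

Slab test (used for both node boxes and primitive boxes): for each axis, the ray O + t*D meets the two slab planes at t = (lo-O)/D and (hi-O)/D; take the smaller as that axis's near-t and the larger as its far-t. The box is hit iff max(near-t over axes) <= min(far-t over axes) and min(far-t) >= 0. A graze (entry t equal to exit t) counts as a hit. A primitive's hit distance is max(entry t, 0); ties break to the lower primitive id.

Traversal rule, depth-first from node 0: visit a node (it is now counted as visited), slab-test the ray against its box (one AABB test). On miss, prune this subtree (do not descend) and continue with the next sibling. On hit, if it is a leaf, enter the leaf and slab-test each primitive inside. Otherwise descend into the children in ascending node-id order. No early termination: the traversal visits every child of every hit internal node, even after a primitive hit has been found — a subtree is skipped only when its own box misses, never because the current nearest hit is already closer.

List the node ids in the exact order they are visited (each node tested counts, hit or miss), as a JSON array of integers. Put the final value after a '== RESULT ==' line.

Trace the traversal:
N0 x:[2,39] y:[80/3,121/3] z:[73/3,112/3] -> hit [80/3,112/3], descend [5, 6, 9, 11]
  N5 x:[28,39] y:[83/3,33] z:[32,112/3] -> hit [32,33], descend [2, 4]
    N2 x:[28,39] y:[86/3,33] z:[32,100/3] -> hit [32,33] leaf, test {P2@t=32, P6(miss)}
    N4 x:[33,37] y:[83/3,86/3] z:[110/3,112/3] -> miss, prune
  N6 x:[2,30] y:[98/3,115/3] z:[73/3,101/3] -> miss, prune
  N9 x:[6,32] y:[80/3,88/3] z:[79/3,109/3] -> hit [80/3,88/3], descend [1, 12]
    N1 x:[27,32] y:[82/3,88/3] z:[79/3,85/3] -> hit [82/3,85/3] leaf, test {P9@t=82/3}
    N12 x:[6,22] y:[80/3,86/3] z:[103/3,109/3] -> miss, prune
  N11 x:[26,35] y:[33,121/3] z:[83/3,34] -> hit [33,34], descend [7, 8]
    N7 x:[32,35] y:[33,34] z:[98/3,34] -> hit [33,34] leaf, test {P12@t=33}
    N8 x:[26,35] y:[110/3,121/3] z:[83/3,32] -> miss, prune

Visited [0, 5, 2, 4, 6, 9, 1, 12, 11, 7, 8]. Tests: 11 box, 3 leaf. Nearest: P9.

== RESULT ==
[0, 5, 2, 4, 6, 9, 1, 12, 11, 7, 8]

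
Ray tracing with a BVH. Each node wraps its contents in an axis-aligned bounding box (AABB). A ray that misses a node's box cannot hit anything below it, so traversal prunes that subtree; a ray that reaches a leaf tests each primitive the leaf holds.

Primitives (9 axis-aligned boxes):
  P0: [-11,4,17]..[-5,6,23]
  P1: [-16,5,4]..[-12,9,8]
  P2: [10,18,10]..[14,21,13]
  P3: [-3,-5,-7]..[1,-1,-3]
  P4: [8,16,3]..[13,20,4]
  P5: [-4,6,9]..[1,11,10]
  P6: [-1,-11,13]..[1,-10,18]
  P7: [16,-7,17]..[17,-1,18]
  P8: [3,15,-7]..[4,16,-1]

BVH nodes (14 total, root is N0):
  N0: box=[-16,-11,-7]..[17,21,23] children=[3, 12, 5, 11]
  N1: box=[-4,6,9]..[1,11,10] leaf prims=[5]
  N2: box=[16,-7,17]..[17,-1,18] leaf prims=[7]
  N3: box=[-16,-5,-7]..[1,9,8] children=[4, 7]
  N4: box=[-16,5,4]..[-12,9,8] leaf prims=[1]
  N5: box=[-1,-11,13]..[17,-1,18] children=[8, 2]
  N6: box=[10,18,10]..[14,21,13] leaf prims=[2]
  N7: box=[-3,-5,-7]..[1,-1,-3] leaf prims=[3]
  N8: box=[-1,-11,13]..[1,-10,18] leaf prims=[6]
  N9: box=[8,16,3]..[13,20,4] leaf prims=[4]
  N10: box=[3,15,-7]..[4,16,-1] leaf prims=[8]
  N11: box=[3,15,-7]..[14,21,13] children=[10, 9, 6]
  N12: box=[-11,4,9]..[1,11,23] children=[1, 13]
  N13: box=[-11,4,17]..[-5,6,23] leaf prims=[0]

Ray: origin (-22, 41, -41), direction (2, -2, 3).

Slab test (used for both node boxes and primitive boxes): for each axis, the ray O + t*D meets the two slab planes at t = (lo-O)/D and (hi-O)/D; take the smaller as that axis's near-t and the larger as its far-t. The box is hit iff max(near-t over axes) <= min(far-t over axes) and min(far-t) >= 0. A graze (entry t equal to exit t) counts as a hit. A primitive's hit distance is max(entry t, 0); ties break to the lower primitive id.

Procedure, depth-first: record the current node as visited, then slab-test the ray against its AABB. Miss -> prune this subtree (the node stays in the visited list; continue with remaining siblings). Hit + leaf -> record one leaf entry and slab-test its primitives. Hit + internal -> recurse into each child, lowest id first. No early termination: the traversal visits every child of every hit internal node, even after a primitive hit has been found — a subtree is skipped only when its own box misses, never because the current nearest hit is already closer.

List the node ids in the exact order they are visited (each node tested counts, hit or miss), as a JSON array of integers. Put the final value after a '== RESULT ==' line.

Traverse from the root:
N0 x:[3,39/2] y:[10,26] z:[34/3,64/3] -> hit [34/3,39/2], descend [3, 5, 11, 12]
  N3 x:[3,23/2] y:[16,23] z:[34/3,49/3] -> miss, prune
  N5 x:[21/2,39/2] y:[21,26] z:[18,59/3] -> miss, prune
  N11 x:[25/2,18] y:[10,13] z:[34/3,18] -> hit [25/2,13], descend [6, 9, 10]
    N6 x:[16,18] y:[10,23/2] z:[17,18] -> miss, prune
    N9 x:[15,35/2] y:[21/2,25/2] z:[44/3,15] -> miss, prune
    N10 x:[25/2,13] y:[25/2,13] z:[34/3,40/3] -> hit [25/2,13] leaf, test {P8@t=25/2}
  N12 x:[11/2,23/2] y:[15,37/2] z:[50/3,64/3] -> miss, prune

Summary -> nodes [0, 3, 5, 11, 6, 9, 10, 12]; box-tests=8; leaf-entries=1; first=P8

== RESULT ==
[0, 3, 5, 11, 6, 9, 10, 12]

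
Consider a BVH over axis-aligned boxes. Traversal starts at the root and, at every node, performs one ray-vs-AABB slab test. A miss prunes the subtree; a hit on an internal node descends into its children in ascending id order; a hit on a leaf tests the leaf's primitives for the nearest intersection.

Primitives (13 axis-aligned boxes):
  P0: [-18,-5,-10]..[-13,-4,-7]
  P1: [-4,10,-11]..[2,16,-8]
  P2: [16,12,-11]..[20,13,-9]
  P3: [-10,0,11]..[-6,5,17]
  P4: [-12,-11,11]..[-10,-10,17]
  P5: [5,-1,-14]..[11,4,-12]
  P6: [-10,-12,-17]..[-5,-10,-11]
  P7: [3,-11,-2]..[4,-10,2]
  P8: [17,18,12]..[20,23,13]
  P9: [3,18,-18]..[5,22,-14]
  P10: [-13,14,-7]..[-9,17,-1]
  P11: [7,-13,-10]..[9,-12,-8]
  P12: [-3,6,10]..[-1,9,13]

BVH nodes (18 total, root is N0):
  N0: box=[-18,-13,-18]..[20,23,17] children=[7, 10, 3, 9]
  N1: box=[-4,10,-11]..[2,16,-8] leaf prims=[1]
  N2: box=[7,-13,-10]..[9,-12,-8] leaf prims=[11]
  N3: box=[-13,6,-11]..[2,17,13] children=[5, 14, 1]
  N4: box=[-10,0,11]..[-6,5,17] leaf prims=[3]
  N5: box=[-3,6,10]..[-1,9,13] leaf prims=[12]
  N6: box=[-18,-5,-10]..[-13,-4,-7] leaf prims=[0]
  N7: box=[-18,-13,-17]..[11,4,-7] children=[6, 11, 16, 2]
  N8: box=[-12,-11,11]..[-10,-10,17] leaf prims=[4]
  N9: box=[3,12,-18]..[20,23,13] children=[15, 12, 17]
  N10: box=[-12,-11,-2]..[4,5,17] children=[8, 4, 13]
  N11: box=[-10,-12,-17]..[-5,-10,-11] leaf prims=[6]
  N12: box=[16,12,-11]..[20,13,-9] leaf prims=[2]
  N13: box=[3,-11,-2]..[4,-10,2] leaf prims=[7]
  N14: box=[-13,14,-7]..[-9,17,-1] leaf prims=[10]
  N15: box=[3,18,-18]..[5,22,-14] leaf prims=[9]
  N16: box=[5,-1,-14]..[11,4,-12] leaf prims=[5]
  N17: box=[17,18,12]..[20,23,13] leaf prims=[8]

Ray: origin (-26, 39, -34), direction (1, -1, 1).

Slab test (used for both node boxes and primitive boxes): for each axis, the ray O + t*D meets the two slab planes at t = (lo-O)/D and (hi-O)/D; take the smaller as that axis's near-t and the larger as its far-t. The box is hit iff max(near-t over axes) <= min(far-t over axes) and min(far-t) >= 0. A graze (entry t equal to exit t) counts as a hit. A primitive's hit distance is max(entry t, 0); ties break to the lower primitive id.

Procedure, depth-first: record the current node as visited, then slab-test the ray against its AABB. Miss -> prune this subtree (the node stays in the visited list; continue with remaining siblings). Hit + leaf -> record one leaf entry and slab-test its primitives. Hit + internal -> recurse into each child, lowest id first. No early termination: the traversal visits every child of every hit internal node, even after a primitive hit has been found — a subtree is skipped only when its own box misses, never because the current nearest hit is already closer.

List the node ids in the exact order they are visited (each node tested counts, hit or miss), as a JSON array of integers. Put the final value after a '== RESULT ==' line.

Walk:
N0 x:[8,46] y:[16,52] z:[16,51] -> hit [16,46], descend [3, 7, 9, 10]
  N3 x:[13,28] y:[22,33] z:[23,47] -> hit [23,28], descend [1, 5, 14]
    N1 x:[22,28] y:[23,29] z:[23,26] -> hit [23,26] leaf, test {P1@t=23}
    N5 x:[23,25] y:[30,33] z:[44,47] -> miss, prune
    N14 x:[13,17] y:[22,25] z:[27,33] -> miss, prune
  N7 x:[8,37] y:[35,52] z:[17,27] -> miss, prune
  N9 x:[29,46] y:[16,27] z:[16,47] -> miss, prune
  N10 x:[14,30] y:[34,50] z:[32,51] -> miss, prune

Summary -> nodes [0, 3, 1, 5, 14, 7, 9, 10]; box-tests=8; leaf-entries=1; first=P1

== RESULT ==
[0, 3, 1, 5, 14, 7, 9, 10]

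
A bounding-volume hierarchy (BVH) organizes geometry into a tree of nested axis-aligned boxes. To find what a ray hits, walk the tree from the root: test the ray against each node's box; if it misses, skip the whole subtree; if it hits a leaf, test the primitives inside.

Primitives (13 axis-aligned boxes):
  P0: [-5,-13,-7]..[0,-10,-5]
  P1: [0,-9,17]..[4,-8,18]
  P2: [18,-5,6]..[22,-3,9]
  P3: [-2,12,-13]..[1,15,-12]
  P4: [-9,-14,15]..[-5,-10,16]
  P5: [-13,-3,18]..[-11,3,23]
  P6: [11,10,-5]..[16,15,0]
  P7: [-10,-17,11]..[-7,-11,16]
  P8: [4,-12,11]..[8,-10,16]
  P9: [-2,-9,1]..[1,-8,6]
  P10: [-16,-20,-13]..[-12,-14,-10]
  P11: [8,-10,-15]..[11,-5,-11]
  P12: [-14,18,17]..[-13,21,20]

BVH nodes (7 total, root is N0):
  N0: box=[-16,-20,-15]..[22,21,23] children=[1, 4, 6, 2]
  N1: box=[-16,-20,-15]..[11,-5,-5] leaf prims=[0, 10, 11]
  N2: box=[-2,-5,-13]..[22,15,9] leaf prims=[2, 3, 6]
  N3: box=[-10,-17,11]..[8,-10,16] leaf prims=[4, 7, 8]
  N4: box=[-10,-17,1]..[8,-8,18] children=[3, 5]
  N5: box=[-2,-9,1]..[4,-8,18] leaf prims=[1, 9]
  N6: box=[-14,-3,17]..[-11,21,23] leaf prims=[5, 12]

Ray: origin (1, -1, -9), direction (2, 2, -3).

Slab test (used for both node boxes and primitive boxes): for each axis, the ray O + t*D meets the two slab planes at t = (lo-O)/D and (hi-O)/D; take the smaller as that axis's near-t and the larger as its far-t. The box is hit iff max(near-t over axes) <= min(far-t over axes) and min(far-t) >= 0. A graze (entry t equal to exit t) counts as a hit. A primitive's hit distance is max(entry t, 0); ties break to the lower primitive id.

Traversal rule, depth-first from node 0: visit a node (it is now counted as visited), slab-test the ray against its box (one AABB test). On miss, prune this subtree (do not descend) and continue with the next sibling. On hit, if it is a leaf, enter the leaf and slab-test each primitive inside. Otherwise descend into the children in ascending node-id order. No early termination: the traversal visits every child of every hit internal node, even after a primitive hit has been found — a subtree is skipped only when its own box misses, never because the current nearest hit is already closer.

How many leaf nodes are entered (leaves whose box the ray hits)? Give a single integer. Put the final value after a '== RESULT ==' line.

Trace the traversal:
N0 x:[-17/2,21/2] y:[-19/2,11] z:[-32/3,2] -> hit [-17/2,2], descend [1, 2, 4, 6]
  N1 x:[-17/2,5] y:[-19/2,-2] z:[-4/3,2] -> miss, prune
  N2 x:[-3/2,21/2] y:[-2,8] z:[-6,4/3] -> hit [-3/2,4/3] leaf, test {P2(miss), P3(miss), P6(miss)}
  N4 x:[-11/2,7/2] y:[-8,-7/2] z:[-9,-10/3] -> miss, prune
  N6 x:[-15/2,-6] y:[-1,11] z:[-32/3,-26/3] -> miss, prune

Visited [0, 1, 2, 4, 6]. Tests: 5 box, 1 leaf. Nearest: miss.

== RESULT ==
1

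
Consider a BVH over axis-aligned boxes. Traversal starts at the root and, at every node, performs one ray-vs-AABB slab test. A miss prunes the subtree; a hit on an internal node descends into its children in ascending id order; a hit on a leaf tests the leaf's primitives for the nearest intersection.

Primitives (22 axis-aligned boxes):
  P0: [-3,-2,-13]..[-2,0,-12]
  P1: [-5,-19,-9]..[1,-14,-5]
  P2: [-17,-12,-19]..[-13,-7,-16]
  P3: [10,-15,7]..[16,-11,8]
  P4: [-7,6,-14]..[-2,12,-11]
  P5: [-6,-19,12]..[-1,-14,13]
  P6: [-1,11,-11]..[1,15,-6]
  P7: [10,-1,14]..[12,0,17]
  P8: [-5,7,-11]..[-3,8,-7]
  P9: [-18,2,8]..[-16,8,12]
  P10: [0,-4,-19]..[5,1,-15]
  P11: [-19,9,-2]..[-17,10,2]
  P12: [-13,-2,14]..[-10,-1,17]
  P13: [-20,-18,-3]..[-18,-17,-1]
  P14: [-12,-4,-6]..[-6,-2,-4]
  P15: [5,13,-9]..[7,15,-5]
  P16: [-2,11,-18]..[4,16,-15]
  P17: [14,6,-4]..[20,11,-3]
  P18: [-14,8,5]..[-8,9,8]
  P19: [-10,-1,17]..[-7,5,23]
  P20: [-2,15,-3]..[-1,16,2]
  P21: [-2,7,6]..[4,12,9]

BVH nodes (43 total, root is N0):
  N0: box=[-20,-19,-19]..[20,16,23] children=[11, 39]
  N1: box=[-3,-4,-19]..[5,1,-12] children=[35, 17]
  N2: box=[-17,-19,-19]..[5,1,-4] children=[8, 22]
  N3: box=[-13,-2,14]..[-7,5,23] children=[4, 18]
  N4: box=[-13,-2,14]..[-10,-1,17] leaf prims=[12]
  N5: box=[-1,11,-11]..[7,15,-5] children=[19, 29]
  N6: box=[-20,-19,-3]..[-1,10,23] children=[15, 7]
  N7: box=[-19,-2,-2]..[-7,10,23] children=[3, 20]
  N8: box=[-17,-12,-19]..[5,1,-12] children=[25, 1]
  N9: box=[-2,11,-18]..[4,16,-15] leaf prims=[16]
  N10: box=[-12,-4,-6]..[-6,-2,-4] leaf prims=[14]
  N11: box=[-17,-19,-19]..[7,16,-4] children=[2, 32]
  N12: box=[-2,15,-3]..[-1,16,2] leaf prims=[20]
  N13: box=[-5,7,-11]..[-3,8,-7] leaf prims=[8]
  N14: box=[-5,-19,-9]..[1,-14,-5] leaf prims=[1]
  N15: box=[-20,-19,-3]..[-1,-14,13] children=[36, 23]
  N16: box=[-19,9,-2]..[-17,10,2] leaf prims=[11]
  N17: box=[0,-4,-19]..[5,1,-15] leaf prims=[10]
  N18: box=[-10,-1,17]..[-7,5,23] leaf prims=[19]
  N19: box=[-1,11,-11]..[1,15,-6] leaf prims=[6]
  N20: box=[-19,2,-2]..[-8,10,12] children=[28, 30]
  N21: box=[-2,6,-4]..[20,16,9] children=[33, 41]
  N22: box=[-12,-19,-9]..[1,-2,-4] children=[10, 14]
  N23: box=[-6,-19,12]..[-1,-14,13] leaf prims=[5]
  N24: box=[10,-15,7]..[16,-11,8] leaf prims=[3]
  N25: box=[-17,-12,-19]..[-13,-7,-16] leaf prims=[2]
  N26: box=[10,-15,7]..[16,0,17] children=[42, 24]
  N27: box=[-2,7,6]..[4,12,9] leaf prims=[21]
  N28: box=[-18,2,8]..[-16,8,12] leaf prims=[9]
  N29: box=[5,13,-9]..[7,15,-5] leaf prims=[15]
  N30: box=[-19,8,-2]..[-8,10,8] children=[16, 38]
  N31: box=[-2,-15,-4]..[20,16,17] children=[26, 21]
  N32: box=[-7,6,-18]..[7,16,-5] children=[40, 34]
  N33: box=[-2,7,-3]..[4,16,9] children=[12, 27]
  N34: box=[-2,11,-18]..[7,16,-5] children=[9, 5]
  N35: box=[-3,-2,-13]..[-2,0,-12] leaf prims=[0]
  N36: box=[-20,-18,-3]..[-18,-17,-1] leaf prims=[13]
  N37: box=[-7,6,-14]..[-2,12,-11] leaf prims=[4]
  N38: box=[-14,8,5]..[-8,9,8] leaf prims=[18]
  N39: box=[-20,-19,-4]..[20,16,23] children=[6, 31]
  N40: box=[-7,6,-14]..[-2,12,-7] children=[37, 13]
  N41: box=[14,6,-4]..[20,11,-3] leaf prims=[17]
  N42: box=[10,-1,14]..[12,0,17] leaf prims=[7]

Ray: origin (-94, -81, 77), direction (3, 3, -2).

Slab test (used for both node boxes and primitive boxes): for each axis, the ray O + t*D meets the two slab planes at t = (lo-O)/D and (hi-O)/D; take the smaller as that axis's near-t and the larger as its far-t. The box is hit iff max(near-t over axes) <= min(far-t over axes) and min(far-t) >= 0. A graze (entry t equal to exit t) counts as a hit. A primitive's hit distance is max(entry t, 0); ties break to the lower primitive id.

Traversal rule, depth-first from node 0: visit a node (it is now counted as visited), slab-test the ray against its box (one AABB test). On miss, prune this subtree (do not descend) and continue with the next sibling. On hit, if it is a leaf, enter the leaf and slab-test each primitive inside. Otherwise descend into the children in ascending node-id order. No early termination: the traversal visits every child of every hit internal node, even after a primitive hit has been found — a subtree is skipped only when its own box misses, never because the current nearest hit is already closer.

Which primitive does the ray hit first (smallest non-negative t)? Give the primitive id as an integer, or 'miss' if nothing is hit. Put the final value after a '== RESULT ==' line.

Walk:
N0 x:[74/3,38] y:[62/3,97/3] z:[27,48] -> hit [27,97/3], descend [11, 39]
  N11 x:[77/3,101/3] y:[62/3,97/3] z:[81/2,48] -> miss, prune
  N39 x:[74/3,38] y:[62/3,97/3] z:[27,81/2] -> hit [27,97/3], descend [6, 31]
    N6 x:[74/3,31] y:[62/3,91/3] z:[27,40] -> hit [27,91/3], descend [7, 15]
      N7 x:[25,29] y:[79/3,91/3] z:[27,79/2] -> hit [27,29], descend [3, 20]
        N3 x:[27,29] y:[79/3,86/3] z:[27,63/2] -> hit [27,86/3], descend [4, 18]
          N4 x:[27,28] y:[79/3,80/3] z:[30,63/2] -> miss, prune
          N18 x:[28,29] y:[80/3,86/3] z:[27,30] -> hit [28,86/3] leaf, test {P19@t=28}
        N20 x:[25,86/3] y:[83/3,91/3] z:[65/2,79/2] -> miss, prune
      N15 x:[74/3,31] y:[62/3,67/3] z:[32,40] -> miss, prune
    N31 x:[92/3,38] y:[22,97/3] z:[30,81/2] -> hit [92/3,97/3], descend [21, 26]
      N21 x:[92/3,38] y:[29,97/3] z:[34,81/2] -> miss, prune
      N26 x:[104/3,110/3] y:[22,27] z:[30,35] -> miss, prune

Visited [0, 11, 39, 6, 7, 3, 4, 18, 20, 15, 31, 21, 26]. Tests: 13 box, 1 leaf. Nearest: P19.

== RESULT ==
19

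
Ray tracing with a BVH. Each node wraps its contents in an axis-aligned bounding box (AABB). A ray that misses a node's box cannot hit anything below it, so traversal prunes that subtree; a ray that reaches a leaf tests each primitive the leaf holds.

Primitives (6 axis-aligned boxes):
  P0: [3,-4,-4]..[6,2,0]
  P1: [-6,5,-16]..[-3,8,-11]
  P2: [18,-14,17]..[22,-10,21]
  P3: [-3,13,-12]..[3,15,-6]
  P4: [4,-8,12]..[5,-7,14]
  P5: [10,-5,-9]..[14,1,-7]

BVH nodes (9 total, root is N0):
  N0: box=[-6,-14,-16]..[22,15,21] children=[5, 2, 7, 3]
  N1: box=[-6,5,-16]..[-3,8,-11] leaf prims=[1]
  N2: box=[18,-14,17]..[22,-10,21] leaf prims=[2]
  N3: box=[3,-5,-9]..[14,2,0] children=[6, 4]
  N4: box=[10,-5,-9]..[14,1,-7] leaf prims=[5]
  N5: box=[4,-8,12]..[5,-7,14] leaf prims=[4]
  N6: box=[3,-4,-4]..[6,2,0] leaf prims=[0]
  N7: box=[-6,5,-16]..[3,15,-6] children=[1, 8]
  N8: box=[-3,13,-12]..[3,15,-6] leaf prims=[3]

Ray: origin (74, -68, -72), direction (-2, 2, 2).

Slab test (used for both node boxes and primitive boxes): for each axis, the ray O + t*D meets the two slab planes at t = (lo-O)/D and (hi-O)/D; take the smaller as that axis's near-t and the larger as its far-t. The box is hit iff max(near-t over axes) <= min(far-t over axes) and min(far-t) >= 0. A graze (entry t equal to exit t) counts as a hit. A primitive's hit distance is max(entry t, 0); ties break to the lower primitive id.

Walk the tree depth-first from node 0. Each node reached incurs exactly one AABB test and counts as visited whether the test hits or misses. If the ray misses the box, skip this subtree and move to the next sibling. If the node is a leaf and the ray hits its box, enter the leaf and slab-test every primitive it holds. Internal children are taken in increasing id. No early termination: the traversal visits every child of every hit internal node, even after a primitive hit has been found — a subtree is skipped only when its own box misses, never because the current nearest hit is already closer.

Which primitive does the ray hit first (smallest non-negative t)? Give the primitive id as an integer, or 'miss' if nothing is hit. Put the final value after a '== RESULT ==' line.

Trace the traversal:
N0 x:[26,40] y:[27,83/2] z:[28,93/2] -> hit [28,40], descend [2, 3, 5, 7]
  N2 x:[26,28] y:[27,29] z:[89/2,93/2] -> miss, prune
  N3 x:[30,71/2] y:[63/2,35] z:[63/2,36] -> hit [63/2,35], descend [4, 6]
    N4 x:[30,32] y:[63/2,69/2] z:[63/2,65/2] -> hit [63/2,32] leaf, test {P5@t=63/2}
    N6 x:[34,71/2] y:[32,35] z:[34,36] -> hit [34,35] leaf, test {P0@t=34}
  N5 x:[69/2,35] y:[30,61/2] z:[42,43] -> miss, prune
  N7 x:[71/2,40] y:[73/2,83/2] z:[28,33] -> miss, prune

Visited [0, 2, 3, 4, 6, 5, 7]. Tests: 7 box, 2 leaf. Nearest: P5.

== RESULT ==
5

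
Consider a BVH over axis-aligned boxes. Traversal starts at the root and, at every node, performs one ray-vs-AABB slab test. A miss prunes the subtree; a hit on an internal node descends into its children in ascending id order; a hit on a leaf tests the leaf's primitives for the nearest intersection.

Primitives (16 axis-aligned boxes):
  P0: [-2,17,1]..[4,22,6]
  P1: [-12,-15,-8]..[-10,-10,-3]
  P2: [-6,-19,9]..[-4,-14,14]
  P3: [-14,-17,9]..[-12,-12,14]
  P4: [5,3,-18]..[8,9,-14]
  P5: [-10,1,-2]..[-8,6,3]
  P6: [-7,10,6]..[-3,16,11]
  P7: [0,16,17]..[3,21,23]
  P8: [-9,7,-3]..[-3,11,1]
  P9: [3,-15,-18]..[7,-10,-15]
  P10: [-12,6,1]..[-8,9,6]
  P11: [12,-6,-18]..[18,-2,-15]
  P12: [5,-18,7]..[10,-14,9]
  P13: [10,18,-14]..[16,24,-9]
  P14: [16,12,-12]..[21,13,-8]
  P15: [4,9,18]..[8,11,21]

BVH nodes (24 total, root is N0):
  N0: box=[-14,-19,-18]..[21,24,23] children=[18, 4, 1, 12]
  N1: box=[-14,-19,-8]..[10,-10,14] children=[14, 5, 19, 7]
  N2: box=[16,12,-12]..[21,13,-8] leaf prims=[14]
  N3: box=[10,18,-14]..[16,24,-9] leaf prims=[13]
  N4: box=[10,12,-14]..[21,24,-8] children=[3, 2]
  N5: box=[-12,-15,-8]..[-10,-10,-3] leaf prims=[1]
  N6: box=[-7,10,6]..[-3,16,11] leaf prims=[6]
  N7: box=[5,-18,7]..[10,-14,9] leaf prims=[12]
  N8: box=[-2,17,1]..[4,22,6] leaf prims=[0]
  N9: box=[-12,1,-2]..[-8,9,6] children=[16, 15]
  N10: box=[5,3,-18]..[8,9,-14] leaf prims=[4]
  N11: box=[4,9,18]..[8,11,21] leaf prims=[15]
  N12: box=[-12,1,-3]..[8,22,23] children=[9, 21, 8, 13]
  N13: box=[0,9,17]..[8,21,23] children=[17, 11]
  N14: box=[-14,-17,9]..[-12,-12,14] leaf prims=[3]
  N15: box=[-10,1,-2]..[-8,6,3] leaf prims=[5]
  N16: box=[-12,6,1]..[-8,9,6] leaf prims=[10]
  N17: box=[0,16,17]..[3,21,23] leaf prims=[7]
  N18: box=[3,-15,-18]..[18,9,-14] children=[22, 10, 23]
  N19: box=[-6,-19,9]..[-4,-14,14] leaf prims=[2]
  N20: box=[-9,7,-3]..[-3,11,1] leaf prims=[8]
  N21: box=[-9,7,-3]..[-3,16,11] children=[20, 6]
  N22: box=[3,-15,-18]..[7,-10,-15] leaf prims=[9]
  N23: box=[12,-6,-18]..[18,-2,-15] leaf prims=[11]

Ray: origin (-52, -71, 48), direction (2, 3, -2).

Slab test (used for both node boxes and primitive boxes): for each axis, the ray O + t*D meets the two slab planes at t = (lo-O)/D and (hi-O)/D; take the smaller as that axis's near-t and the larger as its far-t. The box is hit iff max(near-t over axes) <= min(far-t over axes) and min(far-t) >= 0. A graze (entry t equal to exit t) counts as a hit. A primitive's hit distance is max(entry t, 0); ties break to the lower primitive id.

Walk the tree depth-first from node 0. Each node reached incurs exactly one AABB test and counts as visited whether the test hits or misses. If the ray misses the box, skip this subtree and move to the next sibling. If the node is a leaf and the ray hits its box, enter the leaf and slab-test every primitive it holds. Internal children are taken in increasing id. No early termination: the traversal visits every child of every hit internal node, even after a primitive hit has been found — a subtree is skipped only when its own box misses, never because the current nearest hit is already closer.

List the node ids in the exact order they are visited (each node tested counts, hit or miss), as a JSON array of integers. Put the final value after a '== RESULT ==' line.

Walk:
N0 x:[19,73/2] y:[52/3,95/3] z:[25/2,33] -> hit [19,95/3], descend [1, 4, 12, 18]
  N1 x:[19,31] y:[52/3,61/3] z:[17,28] -> hit [19,61/3], descend [5, 7, 14, 19]
    N5 x:[20,21] y:[56/3,61/3] z:[51/2,28] -> miss, prune
    N7 x:[57/2,31] y:[53/3,19] z:[39/2,41/2] -> miss, prune
    N14 x:[19,20] y:[18,59/3] z:[17,39/2] -> hit [19,39/2] leaf, test {P3@t=19}
    N19 x:[23,24] y:[52/3,19] z:[17,39/2] -> miss, prune
  N4 x:[31,73/2] y:[83/3,95/3] z:[28,31] -> hit [31,31], descend [2, 3]
    N2 x:[34,73/2] y:[83/3,28] z:[28,30] -> miss, prune
    N3 x:[31,34] y:[89/3,95/3] z:[57/2,31] -> hit [31,31] leaf, test {P13@t=31}
  N12 x:[20,30] y:[24,31] z:[25/2,51/2] -> hit [24,51/2], descend [8, 9, 13, 21]
    N8 x:[25,28] y:[88/3,31] z:[21,47/2] -> miss, prune
    N9 x:[20,22] y:[24,80/3] z:[21,25] -> miss, prune
    N13 x:[26,30] y:[80/3,92/3] z:[25/2,31/2] -> miss, prune
    N21 x:[43/2,49/2] y:[26,29] z:[37/2,51/2] -> miss, prune
  N18 x:[55/2,35] y:[56/3,80/3] z:[31,33] -> miss, prune

order=[0, 1, 5, 7, 14, 19, 4, 2, 3, 12, 8, 9, 13, 21, 18]  |boxes|=15  |leaves|=2  hit=P3

== RESULT ==
[0, 1, 5, 7, 14, 19, 4, 2, 3, 12, 8, 9, 13, 21, 18]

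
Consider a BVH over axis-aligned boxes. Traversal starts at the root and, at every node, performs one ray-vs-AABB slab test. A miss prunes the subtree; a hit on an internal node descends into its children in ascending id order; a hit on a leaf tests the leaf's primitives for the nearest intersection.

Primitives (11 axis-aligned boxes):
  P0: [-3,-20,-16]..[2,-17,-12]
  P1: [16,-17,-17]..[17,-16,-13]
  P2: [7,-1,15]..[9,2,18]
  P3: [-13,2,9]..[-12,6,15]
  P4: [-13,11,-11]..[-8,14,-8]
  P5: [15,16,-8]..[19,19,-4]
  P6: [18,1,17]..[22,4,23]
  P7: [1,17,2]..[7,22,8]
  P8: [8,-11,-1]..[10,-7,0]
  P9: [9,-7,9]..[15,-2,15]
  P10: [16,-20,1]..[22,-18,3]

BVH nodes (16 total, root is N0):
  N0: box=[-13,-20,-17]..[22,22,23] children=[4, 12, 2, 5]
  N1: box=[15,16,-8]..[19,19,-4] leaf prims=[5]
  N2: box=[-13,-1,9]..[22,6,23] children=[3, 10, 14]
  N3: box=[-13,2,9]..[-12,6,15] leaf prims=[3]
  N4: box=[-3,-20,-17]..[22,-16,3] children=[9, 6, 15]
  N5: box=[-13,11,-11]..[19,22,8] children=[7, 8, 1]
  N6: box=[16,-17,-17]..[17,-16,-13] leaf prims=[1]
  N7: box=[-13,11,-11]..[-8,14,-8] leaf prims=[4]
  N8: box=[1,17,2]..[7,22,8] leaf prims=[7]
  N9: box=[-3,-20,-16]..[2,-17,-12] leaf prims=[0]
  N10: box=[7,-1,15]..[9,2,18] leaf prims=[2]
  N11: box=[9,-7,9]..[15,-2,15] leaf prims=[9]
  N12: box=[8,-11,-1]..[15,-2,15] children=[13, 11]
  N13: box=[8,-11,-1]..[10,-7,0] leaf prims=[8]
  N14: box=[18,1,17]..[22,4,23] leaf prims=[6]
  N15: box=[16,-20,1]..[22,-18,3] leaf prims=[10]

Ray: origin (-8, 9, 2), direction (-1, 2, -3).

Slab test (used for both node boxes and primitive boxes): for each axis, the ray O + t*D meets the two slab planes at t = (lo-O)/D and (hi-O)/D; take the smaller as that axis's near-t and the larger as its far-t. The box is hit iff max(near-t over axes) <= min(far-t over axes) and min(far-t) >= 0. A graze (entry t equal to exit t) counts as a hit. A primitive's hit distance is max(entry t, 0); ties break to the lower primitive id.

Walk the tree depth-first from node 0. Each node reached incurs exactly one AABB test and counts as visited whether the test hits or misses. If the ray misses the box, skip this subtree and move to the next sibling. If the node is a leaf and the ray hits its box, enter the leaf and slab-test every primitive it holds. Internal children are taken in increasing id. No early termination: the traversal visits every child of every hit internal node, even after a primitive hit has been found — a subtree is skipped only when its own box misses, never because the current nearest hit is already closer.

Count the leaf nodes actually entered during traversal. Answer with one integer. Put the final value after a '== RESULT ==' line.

Walk:
N0 x:[-30,5] y:[-29/2,13/2] z:[-7,19/3] -> hit [-7,5], descend [2, 4, 5, 12]
  N2 x:[-30,5] y:[-5,-3/2] z:[-7,-7/3] -> miss, prune
  N4 x:[-30,-5] y:[-29/2,-25/2] z:[-1/3,19/3] -> miss, prune
  N5 x:[-27,5] y:[1,13/2] z:[-2,13/3] -> hit [1,13/3], descend [1, 7, 8]
    N1 x:[-27,-23] y:[7/2,5] z:[2,10/3] -> miss, prune
    N7 x:[0,5] y:[1,5/2] z:[10/3,13/3] -> miss, prune
    N8 x:[-15,-9] y:[4,13/2] z:[-2,0] -> miss, prune
  N12 x:[-23,-16] y:[-10,-11/2] z:[-13/3,1] -> miss, prune

Visited [0, 2, 4, 5, 1, 7, 8, 12]. Tests: 8 box, 0 leaf. Nearest: miss.

== RESULT ==
0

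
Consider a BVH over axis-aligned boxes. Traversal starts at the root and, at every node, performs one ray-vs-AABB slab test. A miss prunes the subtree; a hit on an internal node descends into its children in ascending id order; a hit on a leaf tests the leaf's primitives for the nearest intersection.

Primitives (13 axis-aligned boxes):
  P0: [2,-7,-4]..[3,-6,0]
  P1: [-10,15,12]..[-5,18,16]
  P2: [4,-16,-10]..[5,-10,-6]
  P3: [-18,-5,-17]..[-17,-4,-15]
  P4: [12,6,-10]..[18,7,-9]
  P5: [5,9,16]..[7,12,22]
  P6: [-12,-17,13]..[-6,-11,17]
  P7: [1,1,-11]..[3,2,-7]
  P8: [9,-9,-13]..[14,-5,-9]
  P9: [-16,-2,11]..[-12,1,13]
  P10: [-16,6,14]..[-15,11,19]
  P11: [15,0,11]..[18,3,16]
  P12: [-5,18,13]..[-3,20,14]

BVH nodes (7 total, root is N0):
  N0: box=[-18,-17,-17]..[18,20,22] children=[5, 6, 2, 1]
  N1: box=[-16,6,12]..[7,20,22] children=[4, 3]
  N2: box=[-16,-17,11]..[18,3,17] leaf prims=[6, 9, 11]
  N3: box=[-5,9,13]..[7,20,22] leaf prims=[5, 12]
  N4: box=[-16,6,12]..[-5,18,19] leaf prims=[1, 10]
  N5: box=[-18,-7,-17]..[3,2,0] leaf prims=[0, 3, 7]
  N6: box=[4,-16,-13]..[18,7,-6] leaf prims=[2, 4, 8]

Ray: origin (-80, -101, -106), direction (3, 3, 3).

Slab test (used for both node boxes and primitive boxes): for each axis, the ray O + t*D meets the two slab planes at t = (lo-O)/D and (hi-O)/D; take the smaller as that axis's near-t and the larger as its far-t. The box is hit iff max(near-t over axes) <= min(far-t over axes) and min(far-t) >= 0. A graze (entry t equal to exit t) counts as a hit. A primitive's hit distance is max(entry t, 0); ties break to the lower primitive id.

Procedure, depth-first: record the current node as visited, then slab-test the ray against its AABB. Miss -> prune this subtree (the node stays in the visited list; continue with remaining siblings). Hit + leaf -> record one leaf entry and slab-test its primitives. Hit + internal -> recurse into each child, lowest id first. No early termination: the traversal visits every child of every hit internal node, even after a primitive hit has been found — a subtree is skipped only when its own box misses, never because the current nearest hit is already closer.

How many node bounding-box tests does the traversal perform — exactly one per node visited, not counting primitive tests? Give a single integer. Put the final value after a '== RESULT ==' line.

Walk:
N0 x:[62/3,98/3] y:[28,121/3] z:[89/3,128/3] -> hit [89/3,98/3], descend [1, 2, 5, 6]
  N1 x:[64/3,29] y:[107/3,121/3] z:[118/3,128/3] -> miss, prune
  N2 x:[64/3,98/3] y:[28,104/3] z:[39,41] -> miss, prune
  N5 x:[62/3,83/3] y:[94/3,103/3] z:[89/3,106/3] -> miss, prune
  N6 x:[28,98/3] y:[85/3,36] z:[31,100/3] -> hit [31,98/3] leaf, test {P2(miss), P4(miss), P8@t=31}

Summary -> nodes [0, 1, 2, 5, 6]; box-tests=5; leaf-entries=1; first=P8

== RESULT ==
5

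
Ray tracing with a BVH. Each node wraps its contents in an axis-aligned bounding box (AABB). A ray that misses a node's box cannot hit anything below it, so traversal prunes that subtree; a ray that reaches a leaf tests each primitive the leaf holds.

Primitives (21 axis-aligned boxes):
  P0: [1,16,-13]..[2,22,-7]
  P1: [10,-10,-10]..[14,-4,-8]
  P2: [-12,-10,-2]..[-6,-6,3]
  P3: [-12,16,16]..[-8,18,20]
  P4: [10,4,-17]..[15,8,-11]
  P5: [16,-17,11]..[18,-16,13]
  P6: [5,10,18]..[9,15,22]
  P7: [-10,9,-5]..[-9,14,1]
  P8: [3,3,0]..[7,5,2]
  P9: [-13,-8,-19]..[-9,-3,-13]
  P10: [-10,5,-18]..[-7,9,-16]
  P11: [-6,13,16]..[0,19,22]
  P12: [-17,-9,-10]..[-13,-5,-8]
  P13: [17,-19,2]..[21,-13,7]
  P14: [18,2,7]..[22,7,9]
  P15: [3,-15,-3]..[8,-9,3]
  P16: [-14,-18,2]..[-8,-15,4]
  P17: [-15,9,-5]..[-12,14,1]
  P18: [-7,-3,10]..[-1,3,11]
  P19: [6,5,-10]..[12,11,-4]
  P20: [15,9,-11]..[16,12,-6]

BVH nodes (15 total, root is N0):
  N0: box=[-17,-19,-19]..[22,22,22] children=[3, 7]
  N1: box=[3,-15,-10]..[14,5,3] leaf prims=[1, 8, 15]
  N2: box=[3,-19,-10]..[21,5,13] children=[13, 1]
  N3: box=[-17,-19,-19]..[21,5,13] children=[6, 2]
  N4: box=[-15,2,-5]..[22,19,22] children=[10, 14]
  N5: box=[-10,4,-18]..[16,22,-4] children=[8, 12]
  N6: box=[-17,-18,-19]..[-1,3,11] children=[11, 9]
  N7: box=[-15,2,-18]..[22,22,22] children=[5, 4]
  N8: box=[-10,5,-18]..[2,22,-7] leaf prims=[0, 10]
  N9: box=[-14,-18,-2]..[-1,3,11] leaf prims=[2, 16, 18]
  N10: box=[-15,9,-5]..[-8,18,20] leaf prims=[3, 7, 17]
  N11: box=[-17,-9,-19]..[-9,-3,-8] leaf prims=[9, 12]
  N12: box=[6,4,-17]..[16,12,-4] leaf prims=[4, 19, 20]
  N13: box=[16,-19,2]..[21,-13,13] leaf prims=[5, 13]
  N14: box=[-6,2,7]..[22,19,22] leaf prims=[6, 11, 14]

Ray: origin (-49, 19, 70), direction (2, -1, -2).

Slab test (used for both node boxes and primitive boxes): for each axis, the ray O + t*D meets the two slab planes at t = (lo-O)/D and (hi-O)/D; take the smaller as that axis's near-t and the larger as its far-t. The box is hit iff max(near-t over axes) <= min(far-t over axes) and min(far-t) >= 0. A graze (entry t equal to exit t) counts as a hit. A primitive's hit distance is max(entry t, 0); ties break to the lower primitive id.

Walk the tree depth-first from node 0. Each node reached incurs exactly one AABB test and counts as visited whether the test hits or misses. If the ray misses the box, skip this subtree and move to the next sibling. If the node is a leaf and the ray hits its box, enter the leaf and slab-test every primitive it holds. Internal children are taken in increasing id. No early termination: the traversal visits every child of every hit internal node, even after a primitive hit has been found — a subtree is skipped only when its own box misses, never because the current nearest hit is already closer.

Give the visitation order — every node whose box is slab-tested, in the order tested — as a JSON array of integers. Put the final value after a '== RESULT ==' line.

Walk:
N0 x:[16,71/2] y:[-3,38] z:[24,89/2] -> hit [24,71/2], descend [3, 7]
  N3 x:[16,35] y:[14,38] z:[57/2,89/2] -> hit [57/2,35], descend [2, 6]
    N2 x:[26,35] y:[14,38] z:[57/2,40] -> hit [57/2,35], descend [1, 13]
      N1 x:[26,63/2] y:[14,34] z:[67/2,40] -> miss, prune
      N13 x:[65/2,35] y:[32,38] z:[57/2,34] -> hit [65/2,34] leaf, test {P5(miss), P13@t=33}
    N6 x:[16,24] y:[16,37] z:[59/2,89/2] -> miss, prune
  N7 x:[17,71/2] y:[-3,17] z:[24,44] -> miss, prune

7 AABB tests over nodes [0, 3, 2, 1, 13, 6, 7]; 1 leaf entered; closest P13.

== RESULT ==
[0, 3, 2, 1, 13, 6, 7]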